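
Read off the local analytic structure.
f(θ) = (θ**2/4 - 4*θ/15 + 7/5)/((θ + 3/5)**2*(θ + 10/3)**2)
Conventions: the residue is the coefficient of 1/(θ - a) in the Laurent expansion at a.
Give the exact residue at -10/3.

The residue is 16365/68921.

At the order-2 pole -10/3 set g(θ) = (θ - (-10/3))^2*f(θ) = (θ**2/4 - 4*θ/15 + 7/5)/(θ + 3/5)**2.
Order-2 pole: residue = g'(a); g'(-10/3) = 16365/68921, so the residue is 16365/68921.


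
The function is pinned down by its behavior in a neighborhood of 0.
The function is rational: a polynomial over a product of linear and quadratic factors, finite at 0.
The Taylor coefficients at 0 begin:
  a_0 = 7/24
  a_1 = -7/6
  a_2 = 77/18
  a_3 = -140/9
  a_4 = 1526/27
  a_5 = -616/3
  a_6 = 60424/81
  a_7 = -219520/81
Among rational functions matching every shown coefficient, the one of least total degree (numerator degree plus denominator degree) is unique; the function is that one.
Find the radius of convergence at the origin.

The radius of convergence is 3/2 - (1/2)*sqrt(6).

No rational of total degree below 2 reproduces all 8 coefficients; solving the [0/2] Pade equations on them gives f(w) = 7/(32*(w**2 + 3*w + 3/4)), whose expansion matches every shown term.
Denominator factor (w**2 + 3*w + 3/4): discriminant 6, real irrational roots -3/2 + (1/2)*sqrt(6) and -3/2 - (1/2)*sqrt(6); poles of order 1, moduli 3/2 - (1/2)*sqrt(6) and 3/2 + (1/2)*sqrt(6).
The radius of convergence is the smallest modulus among the singular points: 3/2 - (1/2)*sqrt(6).


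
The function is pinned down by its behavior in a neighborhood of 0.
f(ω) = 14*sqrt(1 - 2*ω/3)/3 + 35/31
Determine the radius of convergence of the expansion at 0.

Branch term (14/3)*sqrt(1 - ω/(3/2)): its argument vanishes at ω = 3/2, a square-root branch point, modulus 3/2.
The radius of convergence is the smallest modulus among the singular points: 3/2.

The radius of convergence is 3/2.


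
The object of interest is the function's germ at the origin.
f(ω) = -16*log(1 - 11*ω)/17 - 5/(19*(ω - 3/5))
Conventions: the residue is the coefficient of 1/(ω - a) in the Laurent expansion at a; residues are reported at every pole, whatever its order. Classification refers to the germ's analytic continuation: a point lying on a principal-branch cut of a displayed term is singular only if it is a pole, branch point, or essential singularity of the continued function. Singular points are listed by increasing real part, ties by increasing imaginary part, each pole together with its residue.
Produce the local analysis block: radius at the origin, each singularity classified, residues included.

Denominator factor (ω - 3/5): pole of order 1 at 3/5, modulus 3/5.
Branch term (-16/17)*log(1 - ω/(1/11)): its argument vanishes at ω = 1/11, a logarithmic branch point, modulus 1/11.
The radius of convergence is the smallest modulus among the singular points: 1/11.
The branch term is analytic at 3/5 and contributes nothing to the residue; only the rational part matters.
At the order-1 pole 3/5 set g(ω) = (ω - (3/5))*(rational part) = -5/19.
Simple pole: residue = g(a) at a = 3/5, which is -5/19.
List the singular points by increasing real part (a conjugate pair: the negative imaginary part first).

Radius of convergence at 0: 1/11.
At 1/11: a logarithmic branch point.
At 3/5: a pole of order 1; residue -5/19.


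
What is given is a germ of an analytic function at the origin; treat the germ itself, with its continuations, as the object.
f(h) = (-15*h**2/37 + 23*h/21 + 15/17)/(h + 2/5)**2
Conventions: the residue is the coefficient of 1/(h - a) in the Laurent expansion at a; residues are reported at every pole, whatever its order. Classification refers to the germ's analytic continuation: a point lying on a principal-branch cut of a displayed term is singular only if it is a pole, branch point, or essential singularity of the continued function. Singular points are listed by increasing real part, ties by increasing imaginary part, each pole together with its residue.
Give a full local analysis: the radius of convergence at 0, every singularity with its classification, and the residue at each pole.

Denominator factor (h + 2/5)^2: pole of order 2 at -2/5, modulus 2/5.
The radius of convergence is the smallest modulus among the singular points: 2/5.
At the order-2 pole -2/5 set g(h) = (h - (-2/5))^2*f(h) = -15*h**2/37 + 23*h/21 + 15/17.
Order-2 pole: residue = g'(a); g'(-2/5) = 1103/777, so the residue is 1103/777.

Radius of convergence at 0: 2/5.
At -2/5: a pole of order 2; residue 1103/777.


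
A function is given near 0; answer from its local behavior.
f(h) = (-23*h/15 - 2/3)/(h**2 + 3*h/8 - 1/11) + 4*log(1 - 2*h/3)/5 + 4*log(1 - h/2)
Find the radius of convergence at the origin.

Denominator factor (h**2 + 3*h/8 - 1/11): discriminant 355/704, real irrational roots -3/16 + (1/176)*sqrt(3905) and -3/16 - (1/176)*sqrt(3905); poles of order 1, moduli -3/16 + (1/176)*sqrt(3905) and 3/16 + (1/176)*sqrt(3905).
Branch term (4)*log(1 - h/(2)): its argument vanishes at h = 2, a logarithmic branch point, modulus 2.
Branch term (4/5)*log(1 - h/(3/2)): its argument vanishes at h = 3/2, a logarithmic branch point, modulus 3/2.
The radius of convergence is the smallest modulus among the singular points: -3/16 + (1/176)*sqrt(3905).

The radius of convergence is -3/16 + (1/176)*sqrt(3905).


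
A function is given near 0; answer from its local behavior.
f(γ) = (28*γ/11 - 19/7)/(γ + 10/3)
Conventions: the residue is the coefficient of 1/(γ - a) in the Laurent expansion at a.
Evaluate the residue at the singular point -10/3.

The residue is -2587/231.

At the order-1 pole -10/3 set g(γ) = (γ - (-10/3))*f(γ) = 28*γ/11 - 19/7.
Simple pole: residue = g(a) at a = -10/3, which is -2587/231.


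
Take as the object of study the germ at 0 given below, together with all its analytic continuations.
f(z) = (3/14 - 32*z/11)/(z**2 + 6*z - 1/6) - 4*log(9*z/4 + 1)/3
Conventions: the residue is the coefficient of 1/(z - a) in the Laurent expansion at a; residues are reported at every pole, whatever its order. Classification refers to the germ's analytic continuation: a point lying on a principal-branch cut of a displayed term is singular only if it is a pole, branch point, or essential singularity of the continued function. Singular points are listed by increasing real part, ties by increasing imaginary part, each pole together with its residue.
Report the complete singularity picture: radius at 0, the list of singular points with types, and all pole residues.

Denominator factor (z**2 + 6*z - 1/6): discriminant 110/3, real irrational roots -3 + (1/6)*sqrt(330) and -3 - (1/6)*sqrt(330); poles of order 1, moduli -3 + (1/6)*sqrt(330) and 3 + (1/6)*sqrt(330).
Branch term (-4/3)*log(1 - z/(-4/9)): its argument vanishes at z = -4/9, a logarithmic branch point, modulus 4/9.
The radius of convergence is the smallest modulus among the singular points: -3 + (1/6)*sqrt(330).
The branch term is analytic at -3 - (1/6)*sqrt(330) and contributes nothing to the residue; only the rational part matters.
The factor z**2 + 6*z - 1/6 splits as (z - a)(z - a') with a = -3 - (1/6)*sqrt(330), a' = -3 + (1/6)*sqrt(330). At the order-1 pole a set g(z) = (z - a)*(rational part) = [3/14 - 32*z/11] / (z - a').
Simple pole: residue = g(a) at a = -3 - (1/6)*sqrt(330), which is -16/11 - (1377/16940)*sqrt(330).
The branch term is analytic at -3 + (1/6)*sqrt(330) and contributes nothing to the residue; only the rational part matters.
The factor z**2 + 6*z - 1/6 splits as (z - a)(z - a') with a = -3 + (1/6)*sqrt(330), a' = -3 - (1/6)*sqrt(330). At the order-1 pole a set g(z) = (z - a)*(rational part) = [3/14 - 32*z/11] / (z - a').
Simple pole: residue = g(a) at a = -3 + (1/6)*sqrt(330), which is -16/11 + (1377/16940)*sqrt(330).
List the singular points by increasing real part (a conjugate pair: the negative imaginary part first).

Radius of convergence at 0: -3 + (1/6)*sqrt(330).
At -3 - (1/6)*sqrt(330): a pole of order 1; residue -16/11 - (1377/16940)*sqrt(330).
At -4/9: a logarithmic branch point.
At -3 + (1/6)*sqrt(330): a pole of order 1; residue -16/11 + (1377/16940)*sqrt(330).


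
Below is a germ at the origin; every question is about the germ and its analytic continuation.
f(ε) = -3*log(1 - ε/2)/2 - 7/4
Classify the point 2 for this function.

The term (-3/2)*log(1 - ε/(2)) has argument 1 - 2/(2) = 0 at 2: a logarithmic (infinitely-sheeted) branch point; the remaining terms are analytic or single-valued there.

The point is a logarithmic branch point.


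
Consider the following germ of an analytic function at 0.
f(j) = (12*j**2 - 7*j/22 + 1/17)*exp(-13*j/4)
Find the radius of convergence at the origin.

The radius of convergence is infinite.

The factor exp(-13*j/4) is entire and contributes no finite singular point.
The polynomial part has no poles.
No finite singular points: the Taylor series at 0 converges everywhere.


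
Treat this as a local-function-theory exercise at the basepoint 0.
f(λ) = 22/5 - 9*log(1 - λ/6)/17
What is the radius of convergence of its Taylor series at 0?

The radius of convergence is 6.

Branch term (-9/17)*log(1 - λ/(6)): its argument vanishes at λ = 6, a logarithmic branch point, modulus 6.
The radius of convergence is the smallest modulus among the singular points: 6.


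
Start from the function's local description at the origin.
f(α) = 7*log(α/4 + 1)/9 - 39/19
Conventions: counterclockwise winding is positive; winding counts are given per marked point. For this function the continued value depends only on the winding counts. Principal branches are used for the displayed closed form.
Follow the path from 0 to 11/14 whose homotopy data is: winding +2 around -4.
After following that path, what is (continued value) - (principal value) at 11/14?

Continued minus principal equals (28/9)*pi*i.

The rational part is single-valued and drops out of the difference; each branch term changes only by its own monodromy.
(7/9)*log(1 - α/(-4)): each positive loop around -4 adds 2*pi*i to the log, so winding +2 contributes (7/9)*(2)*2*pi*i = (28/9)*pi*i.
Summing the contributions at α = 11/14 gives (28/9)*pi*i.


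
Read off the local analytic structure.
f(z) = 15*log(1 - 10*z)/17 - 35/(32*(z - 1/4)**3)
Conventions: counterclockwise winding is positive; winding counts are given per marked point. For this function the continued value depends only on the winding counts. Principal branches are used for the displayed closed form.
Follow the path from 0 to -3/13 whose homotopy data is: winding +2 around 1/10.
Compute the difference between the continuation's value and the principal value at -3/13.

Continued minus principal equals (60/17)*pi*i.

The rational part is single-valued and drops out of the difference; each branch term changes only by its own monodromy.
(15/17)*log(1 - z/(1/10)): each positive loop around 1/10 adds 2*pi*i to the log, so winding +2 contributes (15/17)*(2)*2*pi*i = (60/17)*pi*i.
Summing the contributions at z = -3/13 gives (60/17)*pi*i.


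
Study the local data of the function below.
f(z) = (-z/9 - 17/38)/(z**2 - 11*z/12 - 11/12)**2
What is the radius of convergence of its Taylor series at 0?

The radius of convergence is -11/24 + (1/24)*sqrt(649).

Denominator factor (z**2 - 11*z/12 - 11/12)^2: discriminant 649/144, real irrational roots 11/24 + (1/24)*sqrt(649) and 11/24 - (1/24)*sqrt(649); poles of order 2, moduli 11/24 + (1/24)*sqrt(649) and -11/24 + (1/24)*sqrt(649).
The radius of convergence is the smallest modulus among the singular points: -11/24 + (1/24)*sqrt(649).


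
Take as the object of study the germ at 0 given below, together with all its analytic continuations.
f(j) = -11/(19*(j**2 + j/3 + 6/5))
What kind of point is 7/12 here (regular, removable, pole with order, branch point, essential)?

Denominator factors: j**2 + j/3 + 6/5 = 1249/720 at j = 7/12 — none vanishes.
So the germ continues analytically to 7/12.

The point is a regular point.


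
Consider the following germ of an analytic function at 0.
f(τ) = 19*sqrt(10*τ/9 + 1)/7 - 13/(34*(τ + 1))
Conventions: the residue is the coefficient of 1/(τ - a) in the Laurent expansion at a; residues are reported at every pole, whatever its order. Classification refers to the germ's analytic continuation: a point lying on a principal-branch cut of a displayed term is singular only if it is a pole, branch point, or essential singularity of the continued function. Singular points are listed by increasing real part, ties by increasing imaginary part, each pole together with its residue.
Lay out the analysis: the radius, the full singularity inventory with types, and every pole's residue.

Radius of convergence at 0: 9/10.
At -1: a pole of order 1; residue -13/34.
At -9/10: an algebraic (square-root) branch point.

Denominator factor (τ + 1): pole of order 1 at -1, modulus 1.
Branch term (19/7)*sqrt(1 - τ/(-9/10)): its argument vanishes at τ = -9/10, a square-root branch point, modulus 9/10.
The radius of convergence is the smallest modulus among the singular points: 9/10.
The branch term is analytic at -1 and contributes nothing to the residue; only the rational part matters.
At the order-1 pole -1 set g(τ) = (τ - (-1))*(rational part) = -13/34.
Simple pole: residue = g(a) at a = -1, which is -13/34.
List the singular points by increasing real part (a conjugate pair: the negative imaginary part first).


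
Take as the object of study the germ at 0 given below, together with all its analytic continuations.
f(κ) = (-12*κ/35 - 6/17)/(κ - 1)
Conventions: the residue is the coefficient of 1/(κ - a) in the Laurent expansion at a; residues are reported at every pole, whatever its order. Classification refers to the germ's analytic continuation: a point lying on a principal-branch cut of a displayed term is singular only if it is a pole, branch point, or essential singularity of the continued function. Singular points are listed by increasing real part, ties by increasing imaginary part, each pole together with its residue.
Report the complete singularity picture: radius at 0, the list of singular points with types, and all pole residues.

Radius of convergence at 0: 1.
At 1: a pole of order 1; residue -414/595.

Denominator factor (κ - 1): pole of order 1 at 1, modulus 1.
The radius of convergence is the smallest modulus among the singular points: 1.
At the order-1 pole 1 set g(κ) = (κ - (1))*f(κ) = -12*κ/35 - 6/17.
Simple pole: residue = g(a) at a = 1, which is -414/595.


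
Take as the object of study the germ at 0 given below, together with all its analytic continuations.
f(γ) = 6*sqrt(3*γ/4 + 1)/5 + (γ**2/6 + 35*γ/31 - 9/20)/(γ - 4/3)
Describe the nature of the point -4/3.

The point is an algebraic (square-root) branch point.

The term (6/5)*sqrt(1 - γ/(-4/3)) has argument 1 - -4/3/(-4/3) = 0 at -4/3: a square-root (algebraic, two-sheeted) branch point; the remaining terms are analytic or single-valued there.


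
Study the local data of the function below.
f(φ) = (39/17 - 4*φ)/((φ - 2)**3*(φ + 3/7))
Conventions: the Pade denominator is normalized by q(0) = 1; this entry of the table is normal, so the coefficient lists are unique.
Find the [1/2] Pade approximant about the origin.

Taylor coefficients needed (expand at 0): a_0 = -91/136, a_1 = 469/272, a_2 = -1337/408, a_3 = 41909/4896.
Write the denominator as Q(φ) = 1 + q1*φ + q2*φ^2. Requiring Q*f - P = O(φ^4) with deg P <= 1 kills the coefficients of φ^2..φ^3 in Q*f:
  φ^2: a_2 + q1*a_1 + q2*a_0 = 0, i.e. -1337/408 + (469/272)*q1 + (-91/136)*q2 = 0.
  φ^3: a_3 + q1*a_2 + q2*a_1 = 0, i.e. 41909/4896 + (-1337/408)*q1 + (469/272)*q2 = 0.
Solving this linear system: q1 = -1049/10605, q2 = -36427/7070.
The numerator is Q*f truncated at degree 1: P0 = a_0 = -91/136; P1 = a_1 + q1*a_0 = 737809/412080.

The Pade approximant has numerator coefficients [-91/136, 737809/412080]; denominator coefficients [1, -1049/10605, -36427/7070].


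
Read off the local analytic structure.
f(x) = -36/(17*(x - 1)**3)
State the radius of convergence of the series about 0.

The radius of convergence is 1.

Denominator factor (x - 1)^3: pole of order 3 at 1, modulus 1.
The radius of convergence is the smallest modulus among the singular points: 1.


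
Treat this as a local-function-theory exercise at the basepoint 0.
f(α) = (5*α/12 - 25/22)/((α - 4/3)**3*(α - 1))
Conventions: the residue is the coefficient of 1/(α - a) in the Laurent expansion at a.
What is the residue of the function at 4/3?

At the order-3 pole 4/3 set g(α) = (α - (4/3))^3*f(α) = (5*α/12 - 25/22)/(α - 1).
Order-3 pole: residue = g''(a)/2; g''(4/3) = -855/22, so the residue is -855/44.

The residue is -855/44.


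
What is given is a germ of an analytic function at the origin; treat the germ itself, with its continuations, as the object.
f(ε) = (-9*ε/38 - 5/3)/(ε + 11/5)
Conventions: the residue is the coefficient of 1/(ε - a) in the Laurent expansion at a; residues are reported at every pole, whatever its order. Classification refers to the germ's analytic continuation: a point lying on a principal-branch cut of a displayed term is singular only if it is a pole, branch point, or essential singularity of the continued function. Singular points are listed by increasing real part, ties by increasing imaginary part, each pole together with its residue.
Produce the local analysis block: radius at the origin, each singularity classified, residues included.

Denominator factor (ε + 11/5): pole of order 1 at -11/5, modulus 11/5.
The radius of convergence is the smallest modulus among the singular points: 11/5.
At the order-1 pole -11/5 set g(ε) = (ε - (-11/5))*f(ε) = -9*ε/38 - 5/3.
Simple pole: residue = g(a) at a = -11/5, which is -653/570.

Radius of convergence at 0: 11/5.
At -11/5: a pole of order 1; residue -653/570.


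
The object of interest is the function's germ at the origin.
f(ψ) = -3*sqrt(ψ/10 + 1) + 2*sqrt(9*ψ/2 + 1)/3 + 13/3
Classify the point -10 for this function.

The term (-3)*sqrt(1 - ψ/(-10)) has argument 1 - -10/(-10) = 0 at -10: a square-root (algebraic, two-sheeted) branch point; the remaining terms are analytic or single-valued there.

The point is an algebraic (square-root) branch point.


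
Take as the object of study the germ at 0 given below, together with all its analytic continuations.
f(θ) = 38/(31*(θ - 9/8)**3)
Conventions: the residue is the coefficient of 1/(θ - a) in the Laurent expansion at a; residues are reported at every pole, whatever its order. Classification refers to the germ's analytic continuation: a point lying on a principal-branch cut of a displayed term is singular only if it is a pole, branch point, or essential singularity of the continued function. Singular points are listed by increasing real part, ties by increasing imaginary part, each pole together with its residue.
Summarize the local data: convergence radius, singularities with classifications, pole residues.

Radius of convergence at 0: 9/8.
At 9/8: a pole of order 3; residue 0.

Denominator factor (θ - 9/8)^3: pole of order 3 at 9/8, modulus 9/8.
The radius of convergence is the smallest modulus among the singular points: 9/8.
At the order-3 pole 9/8 set g(θ) = (θ - (9/8))^3*f(θ) = 38/31.
Order-3 pole: residue = g''(a)/2; g''(9/8) = 0, so the residue is 0.


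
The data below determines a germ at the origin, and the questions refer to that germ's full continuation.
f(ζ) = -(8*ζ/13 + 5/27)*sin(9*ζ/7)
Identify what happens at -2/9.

There is no denominator, hence no pole anywhere.
The factor -sin(9*ζ/7) is entire.
So the germ continues analytically to -2/9.

The point is a regular point.


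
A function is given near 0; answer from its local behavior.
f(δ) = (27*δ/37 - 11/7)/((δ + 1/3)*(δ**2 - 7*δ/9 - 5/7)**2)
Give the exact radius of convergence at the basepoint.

Denominator factor (δ + 1/3): pole of order 1 at -1/3, modulus 1/3.
Denominator factor (δ**2 - 7*δ/9 - 5/7)^2: discriminant 1963/567, real irrational roots 7/18 + (1/126)*sqrt(13741) and 7/18 - (1/126)*sqrt(13741); poles of order 2, moduli 7/18 + (1/126)*sqrt(13741) and -7/18 + (1/126)*sqrt(13741).
The radius of convergence is the smallest modulus among the singular points: 1/3.

The radius of convergence is 1/3.


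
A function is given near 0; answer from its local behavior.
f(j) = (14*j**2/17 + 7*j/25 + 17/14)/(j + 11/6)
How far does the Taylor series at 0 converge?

Denominator factor (j + 11/6): pole of order 1 at -11/6, modulus 11/6.
The radius of convergence is the smallest modulus among the singular points: 11/6.

The radius of convergence is 11/6.


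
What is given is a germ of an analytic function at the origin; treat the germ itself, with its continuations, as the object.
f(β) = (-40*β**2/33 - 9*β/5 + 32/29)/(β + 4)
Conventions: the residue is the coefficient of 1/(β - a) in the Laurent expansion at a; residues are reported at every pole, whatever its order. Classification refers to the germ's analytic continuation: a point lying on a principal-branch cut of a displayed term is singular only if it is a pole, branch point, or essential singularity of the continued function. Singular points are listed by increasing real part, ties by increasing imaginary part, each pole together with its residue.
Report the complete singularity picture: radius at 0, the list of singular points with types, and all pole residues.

Denominator factor (β + 4): pole of order 1 at -4, modulus 4.
The radius of convergence is the smallest modulus among the singular points: 4.
At the order-1 pole -4 set g(β) = (β - (-4))*f(β) = -40*β**2/33 - 9*β/5 + 32/29.
Simple pole: residue = g(a) at a = -4, which is -53068/4785.

Radius of convergence at 0: 4.
At -4: a pole of order 1; residue -53068/4785.


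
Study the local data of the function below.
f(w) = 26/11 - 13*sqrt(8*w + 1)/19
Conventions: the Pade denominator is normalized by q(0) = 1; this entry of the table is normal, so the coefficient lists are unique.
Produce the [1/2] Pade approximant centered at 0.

The Pade approximant has numerator coefficients [351/209, 19604/1045]; denominator coefficients [1, 64/5, 88/5].

Taylor coefficients needed (expand at 0): a_0 = 351/209, a_1 = -52/19, a_2 = 104/19, a_3 = -416/19.
Write the denominator as Q(w) = 1 + q1*w + q2*w^2. Requiring Q*f - P = O(w^4) with deg P <= 1 kills the coefficients of w^2..w^3 in Q*f:
  w^2: a_2 + q1*a_1 + q2*a_0 = 0, i.e. 104/19 + (-52/19)*q1 + (351/209)*q2 = 0.
  w^3: a_3 + q1*a_2 + q2*a_1 = 0, i.e. -416/19 + (104/19)*q1 + (-52/19)*q2 = 0.
Solving this linear system: q1 = 64/5, q2 = 88/5.
The numerator is Q*f truncated at degree 1: P0 = a_0 = 351/209; P1 = a_1 + q1*a_0 = 19604/1045.


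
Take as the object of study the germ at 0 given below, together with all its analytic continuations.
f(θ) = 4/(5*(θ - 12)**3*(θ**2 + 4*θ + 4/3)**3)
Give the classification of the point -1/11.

The point is a regular point.

Denominator factors: θ**2 + 4*θ + 4/3 = 355/363 at θ = -1/11; θ - 12 = -133/11 at θ = -1/11 — none vanishes.
So the germ continues analytically to -1/11.


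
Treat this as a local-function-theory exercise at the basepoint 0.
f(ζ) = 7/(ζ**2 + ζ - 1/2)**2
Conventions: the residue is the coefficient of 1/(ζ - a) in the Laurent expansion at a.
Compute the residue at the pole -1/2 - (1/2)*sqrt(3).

The factor ζ**2 + ζ - 1/2 splits as (ζ - a)(ζ - a') with a = -1/2 - (1/2)*sqrt(3), a' = -1/2 + (1/2)*sqrt(3). At the order-2 pole a set g(ζ) = (ζ - a)^2*f(ζ) = [7] / (ζ - a')^2.
Order-2 pole: residue = g'(a); g'(-1/2 - (1/2)*sqrt(3)) = (14/9)*sqrt(3), so the residue is (14/9)*sqrt(3).

The residue is (14/9)*sqrt(3).


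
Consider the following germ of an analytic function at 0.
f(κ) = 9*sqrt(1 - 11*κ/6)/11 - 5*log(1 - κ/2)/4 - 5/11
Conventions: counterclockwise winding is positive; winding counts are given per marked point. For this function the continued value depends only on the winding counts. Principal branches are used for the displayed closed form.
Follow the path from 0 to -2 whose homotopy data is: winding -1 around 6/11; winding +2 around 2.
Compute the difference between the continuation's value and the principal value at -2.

The rational part is single-valued and drops out of the difference; each branch term changes only by its own monodromy.
(9/11)*sqrt(1 - κ/(6/11)): winding -1 is odd, the square root flips sign, contributing -2*(9/11)*sqrt(1 - (-2)/(6/11)) = -2*(9/11)*sqrt(14/3) = -(6/11)*sqrt(42).
(-5/4)*log(1 - κ/(2)): each positive loop around 2 adds 2*pi*i to the log, so winding +2 contributes (-5/4)*(2)*2*pi*i = -(5)*pi*i.
Summing the contributions at κ = -2 gives (-(6/11)*sqrt(42)) - ((5)*pi)*i.

Continued minus principal equals (-(6/11)*sqrt(42)) - ((5)*pi)*i.


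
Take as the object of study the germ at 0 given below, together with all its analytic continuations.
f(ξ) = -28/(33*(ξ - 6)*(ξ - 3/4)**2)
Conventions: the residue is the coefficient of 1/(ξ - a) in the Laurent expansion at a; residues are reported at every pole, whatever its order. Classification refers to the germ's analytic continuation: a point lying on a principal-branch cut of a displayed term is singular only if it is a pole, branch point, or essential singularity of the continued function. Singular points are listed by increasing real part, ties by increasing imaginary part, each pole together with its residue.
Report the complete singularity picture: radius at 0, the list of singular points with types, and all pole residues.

Denominator factor (ξ - 3/4)^2: pole of order 2 at 3/4, modulus 3/4.
Denominator factor (ξ - 6): pole of order 1 at 6, modulus 6.
The radius of convergence is the smallest modulus among the singular points: 3/4.
At the order-2 pole 3/4 set g(ξ) = (ξ - (3/4))^2*f(ξ) = -28/(33*(ξ - 6)).
Order-2 pole: residue = g'(a); g'(3/4) = 64/2079, so the residue is 64/2079.
At the order-1 pole 6 set g(ξ) = (ξ - (6))*f(ξ) = -28/(33*(ξ - 3/4)**2).
Simple pole: residue = g(a) at a = 6, which is -64/2079.
List the singular points by increasing real part (a conjugate pair: the negative imaginary part first).

Radius of convergence at 0: 3/4.
At 3/4: a pole of order 2; residue 64/2079.
At 6: a pole of order 1; residue -64/2079.


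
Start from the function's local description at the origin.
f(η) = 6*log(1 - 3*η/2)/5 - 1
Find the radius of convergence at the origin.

The radius of convergence is 2/3.

Branch term (6/5)*log(1 - η/(2/3)): its argument vanishes at η = 2/3, a logarithmic branch point, modulus 2/3.
The radius of convergence is the smallest modulus among the singular points: 2/3.


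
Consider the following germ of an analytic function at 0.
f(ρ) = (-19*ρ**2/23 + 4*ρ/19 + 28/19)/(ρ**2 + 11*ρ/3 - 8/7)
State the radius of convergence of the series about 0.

Denominator factor (ρ**2 + 11*ρ/3 - 8/7): discriminant 1135/63, real irrational roots -11/6 + (1/42)*sqrt(7945) and -11/6 - (1/42)*sqrt(7945); poles of order 1, moduli -11/6 + (1/42)*sqrt(7945) and 11/6 + (1/42)*sqrt(7945).
The radius of convergence is the smallest modulus among the singular points: -11/6 + (1/42)*sqrt(7945).

The radius of convergence is -11/6 + (1/42)*sqrt(7945).


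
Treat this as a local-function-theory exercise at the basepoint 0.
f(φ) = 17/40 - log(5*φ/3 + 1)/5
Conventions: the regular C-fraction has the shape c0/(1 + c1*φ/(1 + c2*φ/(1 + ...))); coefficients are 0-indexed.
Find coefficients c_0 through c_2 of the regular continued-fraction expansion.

The regular C-fraction coefficients are [17/40, 40/51, 5/102].

Taylor coefficients (expand at 0): a_0 = 17/40, a_1 = -1/3, a_2 = 5/18.
c0 = a_0 = 17/40. Peel one level at a time: if S = 1 + c*φ/S' with S'(0) = 1, then c is the φ-coefficient of S and S' = c*φ/(S - 1).
S_1 = c0/f = 1 + (40/51)*φ + (-100/2601)*φ^2 + ...; c1 = 40/51.
S_2 = c1*φ/(S_1 - 1) = 1 + (5/102)*φ + ...; c2 = 5/102.


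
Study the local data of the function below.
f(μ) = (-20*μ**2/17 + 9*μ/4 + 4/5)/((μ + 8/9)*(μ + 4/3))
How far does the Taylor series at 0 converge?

The radius of convergence is 8/9.

Denominator factor (μ + 8/9): pole of order 1 at -8/9, modulus 8/9.
Denominator factor (μ + 4/3): pole of order 1 at -4/3, modulus 4/3.
The radius of convergence is the smallest modulus among the singular points: 8/9.


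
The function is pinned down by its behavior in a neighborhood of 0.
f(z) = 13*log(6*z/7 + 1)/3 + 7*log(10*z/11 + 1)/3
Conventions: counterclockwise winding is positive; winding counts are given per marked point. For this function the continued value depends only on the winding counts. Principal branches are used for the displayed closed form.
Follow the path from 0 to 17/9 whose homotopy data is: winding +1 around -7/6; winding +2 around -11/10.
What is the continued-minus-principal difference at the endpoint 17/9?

Continued minus principal equals (18)*pi*i.

The rational part is single-valued and drops out of the difference; each branch term changes only by its own monodromy.
(13/3)*log(1 - z/(-7/6)): each positive loop around -7/6 adds 2*pi*i to the log, so winding +1 contributes (13/3)*(1)*2*pi*i = (26/3)*pi*i.
(7/3)*log(1 - z/(-11/10)): each positive loop around -11/10 adds 2*pi*i to the log, so winding +2 contributes (7/3)*(2)*2*pi*i = (28/3)*pi*i.
Summing the contributions at z = 17/9 gives (18)*pi*i.


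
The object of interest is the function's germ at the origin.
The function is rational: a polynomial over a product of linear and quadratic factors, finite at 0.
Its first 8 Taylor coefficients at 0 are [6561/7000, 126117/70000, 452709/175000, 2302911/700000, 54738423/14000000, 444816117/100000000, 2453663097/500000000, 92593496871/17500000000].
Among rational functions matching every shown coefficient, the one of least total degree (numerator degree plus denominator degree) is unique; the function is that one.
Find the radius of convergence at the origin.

No rational of total degree below 4 reproduces all 8 coefficients; solving the [1/3] Pade equations on them gives f(j) = (j - 9/7)/(j - 10/9)**3, whose expansion matches every shown term.
Denominator factor (j - 10/9)^3: pole of order 3 at 10/9, modulus 10/9.
The radius of convergence is the smallest modulus among the singular points: 10/9.

The radius of convergence is 10/9.


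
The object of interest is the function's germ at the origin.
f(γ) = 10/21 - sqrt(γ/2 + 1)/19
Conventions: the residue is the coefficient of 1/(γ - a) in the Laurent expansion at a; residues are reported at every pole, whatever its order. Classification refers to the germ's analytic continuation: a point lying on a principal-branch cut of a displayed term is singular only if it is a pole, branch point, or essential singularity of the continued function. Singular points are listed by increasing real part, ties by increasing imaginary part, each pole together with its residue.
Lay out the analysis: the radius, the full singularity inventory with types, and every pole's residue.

Radius of convergence at 0: 2.
At -2: an algebraic (square-root) branch point.

Branch term (-1/19)*sqrt(1 - γ/(-2)): its argument vanishes at γ = -2, a square-root branch point, modulus 2.
The radius of convergence is the smallest modulus among the singular points: 2.


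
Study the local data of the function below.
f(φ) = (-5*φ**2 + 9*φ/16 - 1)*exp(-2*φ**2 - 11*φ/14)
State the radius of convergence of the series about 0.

The radius of convergence is infinite.

The factor exp(-2*φ**2 - 11*φ/14) is entire and contributes no finite singular point.
The polynomial part has no poles.
No finite singular points: the Taylor series at 0 converges everywhere.


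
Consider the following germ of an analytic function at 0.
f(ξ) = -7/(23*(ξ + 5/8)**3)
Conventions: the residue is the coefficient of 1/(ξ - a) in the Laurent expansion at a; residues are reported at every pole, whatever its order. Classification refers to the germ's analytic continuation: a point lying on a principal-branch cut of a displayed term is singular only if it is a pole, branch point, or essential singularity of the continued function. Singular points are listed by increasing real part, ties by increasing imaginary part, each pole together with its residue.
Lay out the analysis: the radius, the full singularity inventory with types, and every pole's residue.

Denominator factor (ξ + 5/8)^3: pole of order 3 at -5/8, modulus 5/8.
The radius of convergence is the smallest modulus among the singular points: 5/8.
At the order-3 pole -5/8 set g(ξ) = (ξ - (-5/8))^3*f(ξ) = -7/23.
Order-3 pole: residue = g''(a)/2; g''(-5/8) = 0, so the residue is 0.

Radius of convergence at 0: 5/8.
At -5/8: a pole of order 3; residue 0.


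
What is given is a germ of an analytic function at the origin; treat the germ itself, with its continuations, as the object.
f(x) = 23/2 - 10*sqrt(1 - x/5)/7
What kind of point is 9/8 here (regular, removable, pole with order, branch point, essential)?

There is no denominator, hence no pole anywhere.
Branch term sqrt(1 - x/(5)): argument at 9/8 is 31/40, nonzero, so 9/8 is not its branch point (a point on a principal cut is still regular for the continued germ).
So the germ continues analytically to 9/8.

The point is a regular point.


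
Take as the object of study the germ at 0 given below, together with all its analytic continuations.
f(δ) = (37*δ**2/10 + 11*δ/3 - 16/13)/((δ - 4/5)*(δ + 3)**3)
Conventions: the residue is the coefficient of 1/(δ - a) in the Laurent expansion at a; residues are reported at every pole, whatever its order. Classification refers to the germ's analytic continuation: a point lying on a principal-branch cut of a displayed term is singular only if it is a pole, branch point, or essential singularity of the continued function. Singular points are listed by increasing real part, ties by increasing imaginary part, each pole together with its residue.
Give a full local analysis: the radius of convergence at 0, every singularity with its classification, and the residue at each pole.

Denominator factor (δ + 3)^3: pole of order 3 at -3, modulus 3.
Denominator factor (δ - 4/5): pole of order 1 at 4/5, modulus 4/5.
The radius of convergence is the smallest modulus among the singular points: 4/5.
At the order-3 pole -3 set g(δ) = (δ - (-3))^3*f(δ) = (37*δ**2/10 + 11*δ/3 - 16/13)/(δ - 4/5).
Order-3 pole: residue = g''(a)/2; g''(-3) = -39688/267501, so the residue is -19844/267501.
At the order-1 pole 4/5 set g(δ) = (δ - (4/5))*f(δ) = (37*δ**2/10 + 11*δ/3 - 16/13)/(δ + 3)**3.
Simple pole: residue = g(a) at a = 4/5, which is 19844/267501.
List the singular points by increasing real part (a conjugate pair: the negative imaginary part first).

Radius of convergence at 0: 4/5.
At -3: a pole of order 3; residue -19844/267501.
At 4/5: a pole of order 1; residue 19844/267501.


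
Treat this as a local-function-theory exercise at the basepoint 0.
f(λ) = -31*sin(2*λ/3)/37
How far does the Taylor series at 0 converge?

The factor -sin(2*λ/3) is entire and contributes no finite singular point.
The polynomial part has no poles.
No finite singular points: the Taylor series at 0 converges everywhere.

The radius of convergence is infinite.


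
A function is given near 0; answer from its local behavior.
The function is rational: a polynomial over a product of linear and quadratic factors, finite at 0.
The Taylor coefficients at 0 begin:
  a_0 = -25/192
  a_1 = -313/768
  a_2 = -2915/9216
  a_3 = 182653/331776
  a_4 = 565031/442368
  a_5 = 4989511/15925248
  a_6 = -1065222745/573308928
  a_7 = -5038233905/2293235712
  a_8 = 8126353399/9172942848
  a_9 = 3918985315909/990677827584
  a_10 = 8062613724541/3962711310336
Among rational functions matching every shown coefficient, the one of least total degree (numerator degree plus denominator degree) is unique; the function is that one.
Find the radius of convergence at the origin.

The radius of convergence is 1.

No rational of total degree below 9 reproduces all 11 coefficients; solving the [1/8] Pade equations on them gives f(τ) = (-21*τ/16 - 25/12)/((τ - 4)**2*(τ**2 - 2*τ/3 + 1)**3), whose expansion matches every shown term.
Denominator factor (τ**2 - 2*τ/3 + 1)^3: discriminant -32/9, complex-conjugate roots (1/3) + ((2/3)*sqrt(2))*i and (1/3) - ((2/3)*sqrt(2))*i; poles of order 3, moduli 1 and 1.
Denominator factor (τ - 4)^2: pole of order 2 at 4, modulus 4.
The radius of convergence is the smallest modulus among the singular points: 1.


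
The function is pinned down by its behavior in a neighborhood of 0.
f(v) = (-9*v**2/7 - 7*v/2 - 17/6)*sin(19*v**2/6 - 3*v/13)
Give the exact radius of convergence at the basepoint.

The radius of convergence is infinite.

The factor sin(19*v**2/6 - 3*v/13) is entire and contributes no finite singular point.
The polynomial part has no poles.
No finite singular points: the Taylor series at 0 converges everywhere.


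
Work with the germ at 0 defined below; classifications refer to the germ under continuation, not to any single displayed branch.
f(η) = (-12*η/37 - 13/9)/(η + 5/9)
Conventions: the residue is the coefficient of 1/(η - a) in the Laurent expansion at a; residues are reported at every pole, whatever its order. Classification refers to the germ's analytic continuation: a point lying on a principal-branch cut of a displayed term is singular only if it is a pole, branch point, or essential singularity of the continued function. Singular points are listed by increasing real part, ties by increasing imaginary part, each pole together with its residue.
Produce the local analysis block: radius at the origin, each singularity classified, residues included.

Denominator factor (η + 5/9): pole of order 1 at -5/9, modulus 5/9.
The radius of convergence is the smallest modulus among the singular points: 5/9.
At the order-1 pole -5/9 set g(η) = (η - (-5/9))*f(η) = -12*η/37 - 13/9.
Simple pole: residue = g(a) at a = -5/9, which is -421/333.

Radius of convergence at 0: 5/9.
At -5/9: a pole of order 1; residue -421/333.


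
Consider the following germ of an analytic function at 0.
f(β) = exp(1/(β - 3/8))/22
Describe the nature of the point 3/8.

The point is an essential singularity.

The exponent 1/(β - (3/8)) has a pole at 3/8, so exp(1/(β - (3/8))) takes every nonzero value near it: an essential singularity (not a pole of any order).


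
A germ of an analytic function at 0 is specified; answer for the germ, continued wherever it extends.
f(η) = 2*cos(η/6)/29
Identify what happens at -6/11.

There is no denominator, hence no pole anywhere.
The factor cos(η/6) is entire.
So the germ continues analytically to -6/11.

The point is a regular point.


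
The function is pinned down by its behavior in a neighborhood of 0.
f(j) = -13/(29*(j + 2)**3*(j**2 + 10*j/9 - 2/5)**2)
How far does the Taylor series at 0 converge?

The radius of convergence is -5/9 + (1/45)*sqrt(1435).

Denominator factor (j**2 + 10*j/9 - 2/5)^2: discriminant 1148/405, real irrational roots -5/9 + (1/45)*sqrt(1435) and -5/9 - (1/45)*sqrt(1435); poles of order 2, moduli -5/9 + (1/45)*sqrt(1435) and 5/9 + (1/45)*sqrt(1435).
Denominator factor (j + 2)^3: pole of order 3 at -2, modulus 2.
The radius of convergence is the smallest modulus among the singular points: -5/9 + (1/45)*sqrt(1435).


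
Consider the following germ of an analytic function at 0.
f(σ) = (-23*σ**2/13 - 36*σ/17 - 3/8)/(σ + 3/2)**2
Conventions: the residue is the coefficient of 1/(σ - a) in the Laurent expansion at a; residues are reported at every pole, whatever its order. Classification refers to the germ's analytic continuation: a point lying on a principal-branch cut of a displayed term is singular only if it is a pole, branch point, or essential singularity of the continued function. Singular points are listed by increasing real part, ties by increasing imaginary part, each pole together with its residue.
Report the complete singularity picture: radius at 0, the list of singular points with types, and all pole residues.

Radius of convergence at 0: 3/2.
At -3/2: a pole of order 2; residue 705/221.

Denominator factor (σ + 3/2)^2: pole of order 2 at -3/2, modulus 3/2.
The radius of convergence is the smallest modulus among the singular points: 3/2.
At the order-2 pole -3/2 set g(σ) = (σ - (-3/2))^2*f(σ) = -23*σ**2/13 - 36*σ/17 - 3/8.
Order-2 pole: residue = g'(a); g'(-3/2) = 705/221, so the residue is 705/221.
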